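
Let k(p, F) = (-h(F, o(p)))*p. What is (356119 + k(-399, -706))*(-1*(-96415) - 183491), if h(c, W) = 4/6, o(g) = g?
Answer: -31032580260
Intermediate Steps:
h(c, W) = 2/3 (h(c, W) = 4*(1/6) = 2/3)
k(p, F) = -2*p/3 (k(p, F) = (-1*2/3)*p = -2*p/3)
(356119 + k(-399, -706))*(-1*(-96415) - 183491) = (356119 - 2/3*(-399))*(-1*(-96415) - 183491) = (356119 + 266)*(96415 - 183491) = 356385*(-87076) = -31032580260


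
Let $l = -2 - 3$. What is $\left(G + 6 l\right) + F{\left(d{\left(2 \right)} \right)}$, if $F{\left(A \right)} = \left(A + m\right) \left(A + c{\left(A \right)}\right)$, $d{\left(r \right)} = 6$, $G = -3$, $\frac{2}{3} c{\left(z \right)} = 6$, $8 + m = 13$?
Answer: $132$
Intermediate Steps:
$m = 5$ ($m = -8 + 13 = 5$)
$c{\left(z \right)} = 9$ ($c{\left(z \right)} = \frac{3}{2} \cdot 6 = 9$)
$l = -5$ ($l = -2 - 3 = -5$)
$F{\left(A \right)} = \left(5 + A\right) \left(9 + A\right)$ ($F{\left(A \right)} = \left(A + 5\right) \left(A + 9\right) = \left(5 + A\right) \left(9 + A\right)$)
$\left(G + 6 l\right) + F{\left(d{\left(2 \right)} \right)} = \left(-3 + 6 \left(-5\right)\right) + \left(45 + 6^{2} + 14 \cdot 6\right) = \left(-3 - 30\right) + \left(45 + 36 + 84\right) = -33 + 165 = 132$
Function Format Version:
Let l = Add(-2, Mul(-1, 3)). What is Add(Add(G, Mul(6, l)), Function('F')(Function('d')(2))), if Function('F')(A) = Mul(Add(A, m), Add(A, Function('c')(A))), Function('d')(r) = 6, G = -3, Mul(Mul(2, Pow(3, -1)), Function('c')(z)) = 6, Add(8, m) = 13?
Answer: 132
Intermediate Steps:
m = 5 (m = Add(-8, 13) = 5)
Function('c')(z) = 9 (Function('c')(z) = Mul(Rational(3, 2), 6) = 9)
l = -5 (l = Add(-2, -3) = -5)
Function('F')(A) = Mul(Add(5, A), Add(9, A)) (Function('F')(A) = Mul(Add(A, 5), Add(A, 9)) = Mul(Add(5, A), Add(9, A)))
Add(Add(G, Mul(6, l)), Function('F')(Function('d')(2))) = Add(Add(-3, Mul(6, -5)), Add(45, Pow(6, 2), Mul(14, 6))) = Add(Add(-3, -30), Add(45, 36, 84)) = Add(-33, 165) = 132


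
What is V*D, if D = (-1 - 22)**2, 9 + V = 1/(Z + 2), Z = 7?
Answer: -42320/9 ≈ -4702.2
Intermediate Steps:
V = -80/9 (V = -9 + 1/(7 + 2) = -9 + 1/9 = -80/9 ≈ -8.8889)
D = 529 (D = (-23)**2 = 529)
V*D = -80/9*529 = -42320/9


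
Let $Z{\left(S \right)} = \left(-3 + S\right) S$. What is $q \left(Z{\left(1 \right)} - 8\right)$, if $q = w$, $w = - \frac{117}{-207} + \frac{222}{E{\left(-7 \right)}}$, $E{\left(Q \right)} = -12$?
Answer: $\frac{4125}{23} \approx 179.35$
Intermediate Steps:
$Z{\left(S \right)} = S \left(-3 + S\right)$
$w = - \frac{825}{46}$ ($w = - \frac{117}{-207} + \frac{222}{-12} = \left(-117\right) \left(- \frac{1}{207}\right) + 222 \left(- \frac{1}{12}\right) = \frac{13}{23} - \frac{37}{2} = - \frac{825}{46} \approx -17.935$)
$q = - \frac{825}{46} \approx -17.935$
$q \left(Z{\left(1 \right)} - 8\right) = - \frac{825 \left(1 \left(-3 + 1\right) - 8\right)}{46} = - \frac{825 \left(1 \left(-2\right) - 8\right)}{46} = - \frac{825 \left(-2 - 8\right)}{46} = \left(- \frac{825}{46}\right) \left(-10\right) = \frac{4125}{23}$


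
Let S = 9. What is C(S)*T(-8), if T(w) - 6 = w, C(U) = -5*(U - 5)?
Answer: 40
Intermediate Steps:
C(U) = 25 - 5*U (C(U) = -5*(-5 + U) = 25 - 5*U)
T(w) = 6 + w
C(S)*T(-8) = (25 - 5*9)*(6 - 8) = (25 - 45)*(-2) = -20*(-2) = 40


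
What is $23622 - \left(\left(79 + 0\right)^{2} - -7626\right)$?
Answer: $9755$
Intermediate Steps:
$23622 - \left(\left(79 + 0\right)^{2} - -7626\right) = 23622 - \left(79^{2} + 7626\right) = 23622 - \left(6241 + 7626\right) = 23622 - 13867 = 9755$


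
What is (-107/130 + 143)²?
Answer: 341621289/16900 ≈ 20214.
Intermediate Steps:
(-107/130 + 143)² = (18483/130)² = 341621289/16900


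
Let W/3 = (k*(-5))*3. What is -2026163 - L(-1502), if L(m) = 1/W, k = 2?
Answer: -182354669/90 ≈ -2.0262e+6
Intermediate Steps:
W = -90 (W = 3*((2*(-5))*3) = 3*(-10*3) = 3*(-30) = -90)
L(m) = -1/90 (L(m) = 1/(-90) = -1/90)
-2026163 - L(-1502) = -2026163 - 1*(-1/90) = -2026163 + 1/90 = -182354669/90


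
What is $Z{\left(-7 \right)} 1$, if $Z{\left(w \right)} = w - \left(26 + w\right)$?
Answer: $-26$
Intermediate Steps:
$Z{\left(w \right)} = -26$
$Z{\left(-7 \right)} 1 = \left(-26\right) 1 = -26$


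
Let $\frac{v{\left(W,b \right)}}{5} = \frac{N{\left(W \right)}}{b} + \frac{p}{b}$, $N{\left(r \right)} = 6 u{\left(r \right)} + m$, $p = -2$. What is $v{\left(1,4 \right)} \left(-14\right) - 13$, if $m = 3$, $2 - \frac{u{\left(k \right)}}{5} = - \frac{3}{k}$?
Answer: $- \frac{5311}{2} \approx -2655.5$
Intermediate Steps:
$u{\left(k \right)} = 10 + \frac{15}{k}$ ($u{\left(k \right)} = 10 - 5 \left(- \frac{3}{k}\right) = 10 + \frac{15}{k}$)
$N{\left(r \right)} = 63 + \frac{90}{r}$ ($N{\left(r \right)} = 6 \left(10 + \frac{15}{r}\right) + 3 = \left(60 + \frac{90}{r}\right) + 3 = 63 + \frac{90}{r}$)
$v{\left(W,b \right)} = - \frac{10}{b} + \frac{5 \left(63 + \frac{90}{W}\right)}{b}$ ($v{\left(W,b \right)} = 5 \left(\frac{63 + \frac{90}{W}}{b} - \frac{2}{b}\right) = 5 \left(- \frac{2}{b} + \frac{63 + \frac{90}{W}}{b}\right) = - \frac{10}{b} + \frac{5 \left(63 + \frac{90}{W}\right)}{b}$)
$v{\left(1,4 \right)} \left(-14\right) - 13 = \frac{5 \left(90 + 61 \cdot 1\right)}{1 \cdot 4} \left(-14\right) - 13 = 5 \cdot 1 \cdot \frac{1}{4} \left(90 + 61\right) \left(-14\right) - 13 = 5 \cdot 1 \cdot \frac{1}{4} \cdot 151 \left(-14\right) - 13 = \frac{755}{4} \left(-14\right) - 13 = - \frac{5285}{2} - 13 = - \frac{5311}{2}$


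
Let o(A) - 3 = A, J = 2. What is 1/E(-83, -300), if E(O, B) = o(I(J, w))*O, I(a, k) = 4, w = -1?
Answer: -1/581 ≈ -0.0017212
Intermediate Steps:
o(A) = 3 + A
E(O, B) = 7*O (E(O, B) = (3 + 4)*O = 7*O)
1/E(-83, -300) = 1/(7*(-83)) = 1/(-581) = -1/581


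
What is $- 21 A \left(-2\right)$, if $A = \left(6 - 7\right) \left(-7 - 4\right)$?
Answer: $462$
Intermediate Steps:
$A = 11$ ($A = \left(-1\right) \left(-11\right) = 11$)
$- 21 A \left(-2\right) = \left(-21\right) 11 \left(-2\right) = \left(-231\right) \left(-2\right) = 462$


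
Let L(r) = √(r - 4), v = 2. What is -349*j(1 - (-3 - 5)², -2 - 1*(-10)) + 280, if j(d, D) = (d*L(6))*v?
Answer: 280 + 43974*√2 ≈ 62469.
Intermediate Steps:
L(r) = √(-4 + r)
j(d, D) = 2*d*√2 (j(d, D) = (d*√(-4 + 6))*2 = (d*√2)*2 = 2*d*√2)
-349*j(1 - (-3 - 5)², -2 - 1*(-10)) + 280 = -698*(1 - (-3 - 5)²)*√2 + 280 = -698*(1 - 1*(-8)²)*√2 + 280 = -698*(1 - 1*64)*√2 + 280 = -698*(1 - 64)*√2 + 280 = -698*(-63)*√2 + 280 = -(-43974)*√2 + 280 = 43974*√2 + 280 = 280 + 43974*√2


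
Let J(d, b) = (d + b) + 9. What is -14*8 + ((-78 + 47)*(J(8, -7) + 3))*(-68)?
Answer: 27292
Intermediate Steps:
J(d, b) = 9 + b + d (J(d, b) = (b + d) + 9 = 9 + b + d)
-14*8 + ((-78 + 47)*(J(8, -7) + 3))*(-68) = -14*8 + ((-78 + 47)*((9 - 7 + 8) + 3))*(-68) = -112 - 31*(10 + 3)*(-68) = -112 - 31*13*(-68) = -112 - 403*(-68) = -112 + 27404 = 27292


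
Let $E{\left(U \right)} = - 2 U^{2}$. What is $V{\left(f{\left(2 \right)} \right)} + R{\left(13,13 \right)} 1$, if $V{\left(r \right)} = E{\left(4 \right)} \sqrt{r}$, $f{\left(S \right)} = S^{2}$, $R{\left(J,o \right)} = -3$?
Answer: $-67$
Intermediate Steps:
$V{\left(r \right)} = - 32 \sqrt{r}$ ($V{\left(r \right)} = - 2 \cdot 4^{2} \sqrt{r} = \left(-2\right) 16 \sqrt{r} = - 32 \sqrt{r}$)
$V{\left(f{\left(2 \right)} \right)} + R{\left(13,13 \right)} 1 = - 32 \sqrt{2^{2}} - 3 = - 32 \sqrt{4} - 3 = \left(-32\right) 2 - 3 = -64 - 3 = -67$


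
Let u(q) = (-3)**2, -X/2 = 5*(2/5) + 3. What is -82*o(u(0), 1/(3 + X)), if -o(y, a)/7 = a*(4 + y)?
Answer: -1066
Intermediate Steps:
X = -10 (X = -2*(5*(2/5) + 3) = -2*(2 + 3) = -2*5 = -10)
u(q) = 9
o(y, a) = -7*a*(4 + y)
-82*o(u(0), 1/(3 + X)) = -(-574)*(4 + 9)/(3 - 10) = -(-574)*13/(-7) = -(-574)*(-1)*13/7 = -82*13 = -1066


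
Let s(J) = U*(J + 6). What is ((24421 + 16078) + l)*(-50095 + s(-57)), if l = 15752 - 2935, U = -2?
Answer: -2665426788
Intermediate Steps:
s(J) = -12 - 2*J (s(J) = -2*(J + 6) = -2*(6 + J) = -12 - 2*J)
l = 12817
((24421 + 16078) + l)*(-50095 + s(-57)) = ((24421 + 16078) + 12817)*(-50095 + (-12 - 2*(-57))) = (40499 + 12817)*(-50095 + (-12 + 114)) = 53316*(-50095 + 102) = 53316*(-49993) = -2665426788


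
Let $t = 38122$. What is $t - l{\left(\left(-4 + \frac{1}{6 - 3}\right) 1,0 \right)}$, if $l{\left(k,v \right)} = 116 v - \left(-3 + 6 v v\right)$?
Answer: $38119$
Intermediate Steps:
$l{\left(k,v \right)} = 3 - 6 v^{2} + 116 v$ ($l{\left(k,v \right)} = 116 v - \left(-3 + 6 v^{2}\right) = 3 - 6 v^{2} + 116 v$)
$t - l{\left(\left(-4 + \frac{1}{6 - 3}\right) 1,0 \right)} = 38122 - \left(3 - 6 \cdot 0^{2} + 116 \cdot 0\right) = 38122 - \left(3 - 0 + 0\right) = 38122 - \left(3 + 0 + 0\right) = 38122 - 3 = 38119$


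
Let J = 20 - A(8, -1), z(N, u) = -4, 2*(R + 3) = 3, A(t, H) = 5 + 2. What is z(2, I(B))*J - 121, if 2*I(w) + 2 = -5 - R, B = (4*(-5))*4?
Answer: -173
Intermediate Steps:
A(t, H) = 7
R = -3/2 (R = -3 + (½)*3 = -3 + 3/2 = -3/2 ≈ -1.5000)
B = -80 (B = -20*4 = -80)
I(w) = -11/4 (I(w) = -1 + (-5 - 1*(-3/2))/2 = -1 + (-5 + 3/2)/2 = -1 + (½)*(-7/2) = -1 - 7/4 = -11/4)
J = 13 (J = 20 - 1*7 = 20 - 7 = 13)
z(2, I(B))*J - 121 = -4*13 - 121 = -52 - 121 = -173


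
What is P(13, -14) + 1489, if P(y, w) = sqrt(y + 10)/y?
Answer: 1489 + sqrt(23)/13 ≈ 1489.4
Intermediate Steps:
P(y, w) = sqrt(10 + y)/y
P(13, -14) + 1489 = sqrt(10 + 13)/13 + 1489 = sqrt(23)/13 + 1489 = 1489 + sqrt(23)/13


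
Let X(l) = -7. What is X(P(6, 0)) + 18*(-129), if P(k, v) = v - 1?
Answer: -2329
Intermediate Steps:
P(k, v) = -1 + v
X(P(6, 0)) + 18*(-129) = -7 + 18*(-129) = -7 - 2322 = -2329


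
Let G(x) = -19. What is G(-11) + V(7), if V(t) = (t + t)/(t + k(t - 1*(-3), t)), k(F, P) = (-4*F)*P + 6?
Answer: -5087/267 ≈ -19.052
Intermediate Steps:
k(F, P) = 6 - 4*F*P (k(F, P) = -4*F*P + 6 = 6 - 4*F*P)
V(t) = 2*t/(6 + t - 4*t*(3 + t)) (V(t) = (t + t)/(t + (6 - 4*(t - 1*(-3))*t)) = (2*t)/(t + (6 - 4*(t + 3)*t)) = (2*t)/(t + (6 - 4*(3 + t)*t)) = (2*t)/(t + (6 - 4*t*(3 + t))) = (2*t)/(6 + t - 4*t*(3 + t)) = 2*t/(6 + t - 4*t*(3 + t)))
G(-11) + V(7) = -19 + 2*7/(6 + 7 - 4*7*(3 + 7)) = -19 + 2*7/(6 + 7 - 4*7*10) = -19 + 2*7/(6 + 7 - 280) = -19 + 2*7/(-267) = -19 + 2*7*(-1/267) = -19 - 14/267 = -5087/267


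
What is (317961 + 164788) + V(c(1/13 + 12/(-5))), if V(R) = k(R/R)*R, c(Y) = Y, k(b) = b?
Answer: 31378534/65 ≈ 4.8275e+5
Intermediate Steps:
V(R) = R (V(R) = (R/R)*R = 1*R = R)
(317961 + 164788) + V(c(1/13 + 12/(-5))) = (317961 + 164788) + (1/13 + 12/(-5)) = 482749 + (1*(1/13) + 12*(-⅕)) = 482749 + (1/13 - 12/5) = 482749 - 151/65 = 31378534/65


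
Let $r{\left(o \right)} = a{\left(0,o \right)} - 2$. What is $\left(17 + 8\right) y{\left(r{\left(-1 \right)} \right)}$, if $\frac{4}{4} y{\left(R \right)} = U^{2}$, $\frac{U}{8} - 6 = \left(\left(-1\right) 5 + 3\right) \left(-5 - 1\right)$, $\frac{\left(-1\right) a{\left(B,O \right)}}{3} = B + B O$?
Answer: $518400$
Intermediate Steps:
$a{\left(B,O \right)} = - 3 B - 3 B O$ ($a{\left(B,O \right)} = - 3 \left(B + B O\right) = - 3 B - 3 B O$)
$U = 144$ ($U = 48 + 8 \left(\left(-1\right) 5 + 3\right) \left(-5 - 1\right) = 48 + 8 \left(-5 + 3\right) \left(-6\right) = 48 + 8 \left(\left(-2\right) \left(-6\right)\right) = 48 + 8 \cdot 12 = 48 + 96 = 144$)
$r{\left(o \right)} = -2$ ($r{\left(o \right)} = \left(-3\right) 0 \left(1 + o\right) - 2 = 0 - 2 = -2$)
$y{\left(R \right)} = 20736$ ($y{\left(R \right)} = 144^{2} = 20736$)
$\left(17 + 8\right) y{\left(r{\left(-1 \right)} \right)} = \left(17 + 8\right) 20736 = 25 \cdot 20736 = 518400$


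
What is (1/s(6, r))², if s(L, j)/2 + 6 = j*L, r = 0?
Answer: 1/144 ≈ 0.0069444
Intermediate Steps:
s(L, j) = -12 + 2*L*j (s(L, j) = -12 + 2*(j*L) = -12 + 2*(L*j) = -12 + 2*L*j)
(1/s(6, r))² = (1/(-12 + 2*6*0))² = (1/(-12 + 0))² = (1/(-12))² = (-1/12)² = 1/144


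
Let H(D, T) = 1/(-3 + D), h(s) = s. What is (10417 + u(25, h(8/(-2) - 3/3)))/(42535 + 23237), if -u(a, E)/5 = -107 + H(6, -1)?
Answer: 4693/28188 ≈ 0.16649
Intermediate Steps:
u(a, E) = 1600/3 (u(a, E) = -5*(-107 + 1/(-3 + 6)) = -5*(-107 + 1/3) = -5*(-320/3) = 1600/3)
(10417 + u(25, h(8/(-2) - 3/3)))/(42535 + 23237) = (10417 + 1600/3)/(42535 + 23237) = (32851/3)/65772 = (32851/3)*(1/65772) = 4693/28188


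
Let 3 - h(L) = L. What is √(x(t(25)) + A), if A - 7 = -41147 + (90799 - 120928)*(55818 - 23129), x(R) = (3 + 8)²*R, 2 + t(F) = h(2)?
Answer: 11*I*√8139902 ≈ 31384.0*I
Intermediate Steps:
h(L) = 3 - L
t(F) = -1 (t(F) = -2 + (3 - 1*2) = -2 + (3 - 2) = -2 + 1 = -1)
x(R) = 121*R (x(R) = 11²*R = 121*R)
A = -984928021 (A = 7 + (-41147 + (90799 - 120928)*(55818 - 23129)) = 7 + (-41147 - 30129*32689) = 7 + (-41147 - 984886881) = 7 - 984928028 = -984928021)
√(x(t(25)) + A) = √(121*(-1) - 984928021) = √(-121 - 984928021) = √(-984928142) = 11*I*√8139902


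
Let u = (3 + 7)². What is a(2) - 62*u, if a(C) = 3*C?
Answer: -6194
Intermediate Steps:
u = 100 (u = 10² = 100)
a(2) - 62*u = 3*2 - 62*100 = 6 - 6200 = -6194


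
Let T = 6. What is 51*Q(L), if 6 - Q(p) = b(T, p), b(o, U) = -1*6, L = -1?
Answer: 612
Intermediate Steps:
b(o, U) = -6
Q(p) = 12 (Q(p) = 6 - 1*(-6) = 6 + 6 = 12)
51*Q(L) = 51*12 = 612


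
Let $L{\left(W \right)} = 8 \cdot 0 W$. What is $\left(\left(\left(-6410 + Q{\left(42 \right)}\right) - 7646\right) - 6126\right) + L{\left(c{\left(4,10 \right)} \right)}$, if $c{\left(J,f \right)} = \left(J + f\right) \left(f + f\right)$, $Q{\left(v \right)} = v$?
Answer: $-20140$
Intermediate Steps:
$c{\left(J,f \right)} = 2 f \left(J + f\right)$ ($c{\left(J,f \right)} = \left(J + f\right) 2 f = 2 f \left(J + f\right)$)
$L{\left(W \right)} = 0$ ($L{\left(W \right)} = 0 W = 0$)
$\left(\left(\left(-6410 + Q{\left(42 \right)}\right) - 7646\right) - 6126\right) + L{\left(c{\left(4,10 \right)} \right)} = \left(\left(\left(-6410 + 42\right) - 7646\right) - 6126\right) + 0 = \left(\left(-6368 - 7646\right) - 6126\right) + 0 = \left(-14014 - 6126\right) + 0 = -20140 + 0 = -20140$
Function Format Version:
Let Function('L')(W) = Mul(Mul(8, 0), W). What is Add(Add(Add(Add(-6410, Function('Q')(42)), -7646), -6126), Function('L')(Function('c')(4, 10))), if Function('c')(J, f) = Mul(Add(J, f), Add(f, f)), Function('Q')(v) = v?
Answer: -20140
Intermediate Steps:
Function('c')(J, f) = Mul(2, f, Add(J, f)) (Function('c')(J, f) = Mul(Add(J, f), Mul(2, f)) = Mul(2, f, Add(J, f)))
Function('L')(W) = 0 (Function('L')(W) = Mul(0, W) = 0)
Add(Add(Add(Add(-6410, Function('Q')(42)), -7646), -6126), Function('L')(Function('c')(4, 10))) = Add(Add(Add(Add(-6410, 42), -7646), -6126), 0) = Add(Add(Add(-6368, -7646), -6126), 0) = Add(Add(-14014, -6126), 0) = Add(-20140, 0) = -20140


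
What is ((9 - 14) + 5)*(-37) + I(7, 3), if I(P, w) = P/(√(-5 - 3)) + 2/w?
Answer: ⅔ - 7*I*√2/4 ≈ 0.66667 - 2.4749*I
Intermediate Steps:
I(P, w) = 2/w - I*P*√2/4 (I(P, w) = P/(√(-8)) + 2/w = P/((2*I*√2)) + 2/w = P*(-I*√2/4) + 2/w = -I*P*√2/4 + 2/w = 2/w - I*P*√2/4)
((9 - 14) + 5)*(-37) + I(7, 3) = ((9 - 14) + 5)*(-37) + (2/3 - ¼*I*7*√2) = (-5 + 5)*(-37) + (2*(⅓) - 7*I*√2/4) = 0*(-37) + (⅔ - 7*I*√2/4) = 0 + (⅔ - 7*I*√2/4) = ⅔ - 7*I*√2/4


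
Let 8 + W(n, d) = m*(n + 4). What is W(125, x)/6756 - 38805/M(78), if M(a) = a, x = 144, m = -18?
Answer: -840860/1689 ≈ -497.84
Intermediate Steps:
W(n, d) = -80 - 18*n (W(n, d) = -8 - 18*(n + 4) = -8 - 18*(4 + n) = -8 + (-72 - 18*n) = -80 - 18*n)
W(125, x)/6756 - 38805/M(78) = (-80 - 18*125)/6756 - 38805/78 = (-80 - 2250)*(1/6756) - 38805*1/78 = -2330*1/6756 - 995/2 = -1165/3378 - 995/2 = -840860/1689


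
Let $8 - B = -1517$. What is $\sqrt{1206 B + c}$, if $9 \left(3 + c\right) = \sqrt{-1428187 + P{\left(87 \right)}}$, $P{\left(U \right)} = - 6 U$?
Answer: $\frac{\sqrt{16552323 + i \sqrt{1428709}}}{3} \approx 1356.2 + 0.048966 i$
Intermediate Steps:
$B = 1525$ ($B = 8 - -1517 = 8 + 1517 = 1525$)
$c = -3 + \frac{i \sqrt{1428709}}{9}$ ($c = -3 + \frac{\sqrt{-1428187 - 522}}{9} = -3 + \frac{\sqrt{-1428709}}{9} = -3 + \frac{i \sqrt{1428709}}{9} \approx -3.0 + 132.81 i$)
$\sqrt{1206 B + c} = \sqrt{1206 \cdot 1525 - \left(3 - \frac{i \sqrt{1428709}}{9}\right)} = \sqrt{1839150 - \left(3 - \frac{i \sqrt{1428709}}{9}\right)} = \sqrt{1839147 + \frac{i \sqrt{1428709}}{9}}$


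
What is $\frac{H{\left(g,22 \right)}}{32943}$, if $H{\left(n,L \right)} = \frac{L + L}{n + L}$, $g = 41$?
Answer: $\frac{44}{2075409} \approx 2.1201 \cdot 10^{-5}$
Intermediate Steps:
$H{\left(n,L \right)} = \frac{2 L}{L + n}$
$\frac{H{\left(g,22 \right)}}{32943} = \frac{2 \cdot 22 \frac{1}{22 + 41}}{32943} = 2 \cdot 22 \cdot \frac{1}{63} \cdot \frac{1}{32943} = \frac{44}{63} \cdot \frac{1}{32943} = \frac{44}{2075409}$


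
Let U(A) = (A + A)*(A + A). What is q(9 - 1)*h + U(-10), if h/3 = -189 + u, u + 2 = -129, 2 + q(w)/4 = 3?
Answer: -3440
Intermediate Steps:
q(w) = 4 (q(w) = -8 + 4*3 = -8 + 12 = 4)
u = -131 (u = -2 - 129 = -131)
U(A) = 4*A² (U(A) = (2*A)*(2*A) = 4*A²)
h = -960 (h = 3*(-189 - 131) = 3*(-320) = -960)
q(9 - 1)*h + U(-10) = 4*(-960) + 4*(-10)² = -3840 + 4*100 = -3840 + 400 = -3440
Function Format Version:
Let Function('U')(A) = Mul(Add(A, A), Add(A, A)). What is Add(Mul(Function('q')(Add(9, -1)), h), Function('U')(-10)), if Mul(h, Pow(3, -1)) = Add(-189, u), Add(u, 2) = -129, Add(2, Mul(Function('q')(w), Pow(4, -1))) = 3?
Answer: -3440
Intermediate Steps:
Function('q')(w) = 4 (Function('q')(w) = Add(-8, Mul(4, 3)) = Add(-8, 12) = 4)
u = -131 (u = Add(-2, -129) = -131)
Function('U')(A) = Mul(4, Pow(A, 2)) (Function('U')(A) = Mul(Mul(2, A), Mul(2, A)) = Mul(4, Pow(A, 2)))
h = -960 (h = Mul(3, Add(-189, -131)) = Mul(3, -320) = -960)
Add(Mul(Function('q')(Add(9, -1)), h), Function('U')(-10)) = Add(Mul(4, -960), Mul(4, Pow(-10, 2))) = Add(-3840, Mul(4, 100)) = Add(-3840, 400) = -3440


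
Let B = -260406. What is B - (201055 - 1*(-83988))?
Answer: -545449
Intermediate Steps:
B - (201055 - 1*(-83988)) = -260406 - (201055 - 1*(-83988)) = -260406 - (201055 + 83988) = -260406 - 1*285043 = -260406 - 285043 = -545449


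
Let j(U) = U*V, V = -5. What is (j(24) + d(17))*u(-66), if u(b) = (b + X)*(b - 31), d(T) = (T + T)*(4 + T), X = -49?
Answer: 6626070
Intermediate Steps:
j(U) = -5*U (j(U) = U*(-5) = -5*U)
d(T) = 2*T*(4 + T) (d(T) = (2*T)*(4 + T) = 2*T*(4 + T))
u(b) = (-49 + b)*(-31 + b) (u(b) = (b - 49)*(b - 31) = (-49 + b)*(-31 + b))
(j(24) + d(17))*u(-66) = (-5*24 + 2*17*(4 + 17))*(1519 + (-66)² - 80*(-66)) = (-120 + 2*17*21)*(1519 + 4356 + 5280) = (-120 + 714)*11155 = 594*11155 = 6626070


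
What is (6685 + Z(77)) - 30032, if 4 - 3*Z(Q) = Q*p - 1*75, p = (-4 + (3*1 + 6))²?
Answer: -71887/3 ≈ -23962.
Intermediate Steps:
p = 25 (p = (-4 + (3 + 6))² = (-4 + 9)² = 5² = 25)
Z(Q) = 79/3 - 25*Q/3 (Z(Q) = 4/3 - (Q*25 - 1*75)/3 = 4/3 - (25*Q - 75)/3 = 4/3 - (-75 + 25*Q)/3 = 4/3 + (25 - 25*Q/3) = 79/3 - 25*Q/3)
(6685 + Z(77)) - 30032 = (6685 + (79/3 - 25/3*77)) - 30032 = (6685 + (79/3 - 1925/3)) - 30032 = (6685 - 1846/3) - 30032 = 18209/3 - 30032 = -71887/3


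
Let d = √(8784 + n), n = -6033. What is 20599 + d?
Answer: 20599 + √2751 ≈ 20651.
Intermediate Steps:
d = √2751 (d = √(8784 - 6033) = √2751 ≈ 52.450)
20599 + d = 20599 + √2751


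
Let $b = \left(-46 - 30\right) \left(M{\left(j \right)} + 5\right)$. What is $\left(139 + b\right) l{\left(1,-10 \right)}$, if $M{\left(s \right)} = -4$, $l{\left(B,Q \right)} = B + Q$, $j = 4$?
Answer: $-567$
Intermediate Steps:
$b = -76$ ($b = \left(-46 - 30\right) \left(-4 + 5\right) = \left(-76\right) 1 = -76$)
$\left(139 + b\right) l{\left(1,-10 \right)} = \left(139 - 76\right) \left(1 - 10\right) = 63 \left(-9\right) = -567$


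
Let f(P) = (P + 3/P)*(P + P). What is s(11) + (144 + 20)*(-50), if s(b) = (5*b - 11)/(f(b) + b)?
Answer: -2123756/259 ≈ -8199.8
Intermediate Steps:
f(P) = 2*P*(P + 3/P) (f(P) = (P + 3/P)*(2*P) = 2*P*(P + 3/P))
s(b) = (-11 + 5*b)/(6 + b + 2*b**2) (s(b) = (5*b - 11)/((6 + 2*b**2) + b) = (-11 + 5*b)/(6 + b + 2*b**2))
s(11) + (144 + 20)*(-50) = (-11 + 5*11)/(6 + 11 + 2*11**2) + (144 + 20)*(-50) = (-11 + 55)/(6 + 11 + 2*121) + 164*(-50) = 44/(6 + 11 + 242) - 8200 = 44/259 - 8200 = -2123756/259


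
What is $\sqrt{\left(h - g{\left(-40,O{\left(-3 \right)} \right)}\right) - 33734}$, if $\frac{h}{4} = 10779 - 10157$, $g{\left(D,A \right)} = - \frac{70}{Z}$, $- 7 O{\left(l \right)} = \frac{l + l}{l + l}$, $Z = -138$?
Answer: $\frac{i \sqrt{148764621}}{69} \approx 176.77 i$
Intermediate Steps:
$O{\left(l \right)} = - \frac{1}{7}$ ($O{\left(l \right)} = - \frac{\left(l + l\right) \frac{1}{l + l}}{7} = - \frac{2 l \frac{1}{2 l}}{7} = \left(- \frac{1}{7}\right) 1 = - \frac{1}{7}$)
$g{\left(D,A \right)} = \frac{35}{69}$ ($g{\left(D,A \right)} = - \frac{70}{-138} = \left(-70\right) \left(- \frac{1}{138}\right) = \frac{35}{69}$)
$h = 2488$ ($h = 4 \left(10779 - 10157\right) = 4 \cdot 622 = 2488$)
$\sqrt{\left(h - g{\left(-40,O{\left(-3 \right)} \right)}\right) - 33734} = \sqrt{\left(2488 - \frac{35}{69}\right) - 33734} = \sqrt{\frac{171637}{69} - 33734} = \sqrt{- \frac{2156009}{69}} = \frac{i \sqrt{148764621}}{69}$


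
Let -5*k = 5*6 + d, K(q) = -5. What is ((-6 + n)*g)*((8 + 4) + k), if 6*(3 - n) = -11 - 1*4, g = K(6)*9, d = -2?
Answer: 144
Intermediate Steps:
g = -45 (g = -5*9 = -45)
n = 11/2 (n = 3 - (-11 - 1*4)/6 = 3 - (-11 - 4)/6 = 3 - ⅙*(-15) = 3 + 5/2 = 11/2 ≈ 5.5000)
k = -28/5 (k = -(5*6 - 2)/5 = -(30 - 2)/5 = -⅕*28 = -28/5 ≈ -5.6000)
((-6 + n)*g)*((8 + 4) + k) = ((-6 + 11/2)*(-45))*((8 + 4) - 28/5) = (-½*(-45))*(12 - 28/5) = (45/2)*(32/5) = 144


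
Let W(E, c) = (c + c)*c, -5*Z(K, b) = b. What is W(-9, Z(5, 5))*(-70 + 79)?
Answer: 18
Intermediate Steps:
Z(K, b) = -b/5
W(E, c) = 2*c**2 (W(E, c) = (2*c)*c = 2*c**2)
W(-9, Z(5, 5))*(-70 + 79) = (2*(-1/5*5)**2)*(-70 + 79) = (2*(-1)**2)*9 = (2*1)*9 = 2*9 = 18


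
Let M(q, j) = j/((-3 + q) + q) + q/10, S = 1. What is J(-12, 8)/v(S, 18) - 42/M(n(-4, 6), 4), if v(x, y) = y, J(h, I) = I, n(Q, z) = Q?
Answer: 499/9 ≈ 55.444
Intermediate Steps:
M(q, j) = q/10 + j/(-3 + 2*q) (M(q, j) = j/(-3 + 2*q) + q*(1/10) = j/(-3 + 2*q) + q/10 = q/10 + j/(-3 + 2*q))
J(-12, 8)/v(S, 18) - 42/M(n(-4, 6), 4) = 8/18 - 42*10*(-3 + 2*(-4))/(-3*(-4) + 2*(-4)**2 + 10*4) = 8*(1/18) - 42*10*(-3 - 8)/(12 + 2*16 + 40) = 4/9 - 42*(-110/(12 + 32 + 40)) = 4/9 - 42/((1/10)*(-1/11)*84) = 4/9 - 42/(-42/55) = 4/9 - 42*(-55/42) = 4/9 + 55 = 499/9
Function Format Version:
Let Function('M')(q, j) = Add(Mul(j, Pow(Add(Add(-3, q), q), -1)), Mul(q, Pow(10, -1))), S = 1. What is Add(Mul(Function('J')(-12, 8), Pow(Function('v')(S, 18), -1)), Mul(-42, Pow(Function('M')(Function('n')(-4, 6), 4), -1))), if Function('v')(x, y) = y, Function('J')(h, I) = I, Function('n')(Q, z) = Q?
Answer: Rational(499, 9) ≈ 55.444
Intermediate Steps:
Function('M')(q, j) = Add(Mul(Rational(1, 10), q), Mul(j, Pow(Add(-3, Mul(2, q)), -1))) (Function('M')(q, j) = Add(Mul(j, Pow(Add(-3, Mul(2, q)), -1)), Mul(q, Rational(1, 10))) = Add(Mul(j, Pow(Add(-3, Mul(2, q)), -1)), Mul(Rational(1, 10), q)) = Add(Mul(Rational(1, 10), q), Mul(j, Pow(Add(-3, Mul(2, q)), -1))))
Add(Mul(Function('J')(-12, 8), Pow(Function('v')(S, 18), -1)), Mul(-42, Pow(Function('M')(Function('n')(-4, 6), 4), -1))) = Add(Mul(8, Pow(18, -1)), Mul(-42, Pow(Mul(Rational(1, 10), Pow(Add(-3, Mul(2, -4)), -1), Add(Mul(-3, -4), Mul(2, Pow(-4, 2)), Mul(10, 4))), -1))) = Add(Mul(8, Rational(1, 18)), Mul(-42, Pow(Mul(Rational(1, 10), Pow(Add(-3, -8), -1), Add(12, Mul(2, 16), 40)), -1))) = Add(Rational(4, 9), Mul(-42, Pow(Mul(Rational(1, 10), Pow(-11, -1), Add(12, 32, 40)), -1))) = Add(Rational(4, 9), Mul(-42, Pow(Mul(Rational(1, 10), Rational(-1, 11), 84), -1))) = Add(Rational(4, 9), Mul(-42, Pow(Rational(-42, 55), -1))) = Add(Rational(4, 9), Mul(-42, Rational(-55, 42))) = Add(Rational(4, 9), 55) = Rational(499, 9)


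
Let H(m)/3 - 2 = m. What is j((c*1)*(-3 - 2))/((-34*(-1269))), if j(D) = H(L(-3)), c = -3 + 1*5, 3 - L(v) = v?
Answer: 4/7191 ≈ 0.00055625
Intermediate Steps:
L(v) = 3 - v
c = 2 (c = -3 + 5 = 2)
H(m) = 6 + 3*m
j(D) = 24 (j(D) = 6 + 3*(3 - 1*(-3)) = 6 + 3*(3 + 3) = 6 + 3*6 = 6 + 18 = 24)
j((c*1)*(-3 - 2))/((-34*(-1269))) = 24/((-34*(-1269))) = 24/43146 = 24*(1/43146) = 4/7191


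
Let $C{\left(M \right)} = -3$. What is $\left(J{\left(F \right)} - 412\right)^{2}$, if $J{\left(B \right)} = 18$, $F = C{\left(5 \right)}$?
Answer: $155236$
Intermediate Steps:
$F = -3$
$\left(J{\left(F \right)} - 412\right)^{2} = \left(18 - 412\right)^{2} = \left(-394\right)^{2} = 155236$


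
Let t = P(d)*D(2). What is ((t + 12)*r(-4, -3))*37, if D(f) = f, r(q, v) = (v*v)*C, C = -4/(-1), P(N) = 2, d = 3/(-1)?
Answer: 21312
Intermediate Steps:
d = -3 (d = 3*(-1) = -3)
C = 4 (C = -4*(-1) = 4)
r(q, v) = 4*v**2 (r(q, v) = (v*v)*4 = v**2*4 = 4*v**2)
t = 4 (t = 2*2 = 4)
((t + 12)*r(-4, -3))*37 = ((4 + 12)*(4*(-3)**2))*37 = (16*(4*9))*37 = (16*36)*37 = 576*37 = 21312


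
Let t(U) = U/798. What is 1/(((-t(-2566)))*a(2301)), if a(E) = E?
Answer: 133/984061 ≈ 0.00013515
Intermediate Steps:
t(U) = U/798 (t(U) = U*(1/798) = U/798)
1/(((-t(-2566)))*a(2301)) = 1/(-(-2566)/798*2301) = (1/2301)/(-1*(-1283/399)) = (1/2301)/(1283/399) = (399/1283)*(1/2301) = 133/984061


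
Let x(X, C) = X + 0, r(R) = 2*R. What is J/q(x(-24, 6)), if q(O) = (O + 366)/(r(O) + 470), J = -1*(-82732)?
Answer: 17456452/171 ≈ 1.0208e+5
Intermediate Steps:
J = 82732
x(X, C) = X
q(O) = (366 + O)/(470 + 2*O) (q(O) = (O + 366)/(2*O + 470) = (366 + O)/(470 + 2*O))
J/q(x(-24, 6)) = 82732/(((366 - 24)/(2*(235 - 24)))) = 82732/(((1/2)*342/211)) = 82732/(((1/2)*(1/211)*342)) = 82732/(171/211) = 82732*(211/171) = 17456452/171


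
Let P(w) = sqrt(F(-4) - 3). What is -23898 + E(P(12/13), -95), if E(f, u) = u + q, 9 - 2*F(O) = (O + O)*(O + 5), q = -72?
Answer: -24065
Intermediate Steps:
F(O) = 9/2 - O*(5 + O) (F(O) = 9/2 - (O + O)*(O + 5)/2 = 9/2 - 2*O*(5 + O)/2 = 9/2 - O*(5 + O))
P(w) = sqrt(22)/2 (P(w) = sqrt((9/2 - 1*(-4)**2 - 5*(-4)) - 3) = sqrt((9/2 - 1*16 + 20) - 3) = sqrt((9/2 - 16 + 20) - 3) = sqrt(17/2 - 3) = sqrt(11/2) = sqrt(22)/2)
E(f, u) = -72 + u (E(f, u) = u - 72 = -72 + u)
-23898 + E(P(12/13), -95) = -23898 + (-72 - 95) = -23898 - 167 = -24065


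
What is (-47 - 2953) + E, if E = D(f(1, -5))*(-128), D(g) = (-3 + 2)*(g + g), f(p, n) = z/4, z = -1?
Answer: -3064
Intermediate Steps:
f(p, n) = -1/4
D(g) = -2*g
E = -64 (E = -2*(-1/4)*(-128) = (1/2)*(-128) = -64)
(-47 - 2953) + E = (-47 - 2953) - 64 = -3000 - 64 = -3064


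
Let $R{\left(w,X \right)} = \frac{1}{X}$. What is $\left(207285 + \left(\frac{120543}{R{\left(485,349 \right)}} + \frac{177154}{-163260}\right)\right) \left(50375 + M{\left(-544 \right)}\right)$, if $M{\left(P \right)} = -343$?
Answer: $\frac{86331577930653128}{40815} \approx 2.1152 \cdot 10^{12}$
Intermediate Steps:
$\left(207285 + \left(\frac{120543}{R{\left(485,349 \right)}} + \frac{177154}{-163260}\right)\right) \left(50375 + M{\left(-544 \right)}\right) = \left(207285 + \left(\frac{120543}{\frac{1}{349}} + \frac{177154}{-163260}\right)\right) \left(50375 - 343\right) = \left(207285 + \left(120543 \frac{1}{\frac{1}{349}} + 177154 \left(- \frac{1}{163260}\right)\right)\right) 50032 = \left(207285 + \left(120543 \cdot 349 - \frac{88577}{81630}\right)\right) 50032 = \left(207285 + \left(42069507 - \frac{88577}{81630}\right)\right) 50032 = \left(207285 + \frac{3434133767833}{81630}\right) 50032 = \frac{3451054442383}{81630} \cdot 50032 = \frac{86331577930653128}{40815}$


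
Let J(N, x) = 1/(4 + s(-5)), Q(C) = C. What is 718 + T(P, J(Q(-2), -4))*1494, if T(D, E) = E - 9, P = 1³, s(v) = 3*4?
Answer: -101077/8 ≈ -12635.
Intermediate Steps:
s(v) = 12
J(N, x) = 1/16 (J(N, x) = 1/(4 + 12) = 1/16)
P = 1
T(D, E) = -9 + E
718 + T(P, J(Q(-2), -4))*1494 = 718 + (-9 + 1/16)*1494 = 718 - 143/16*1494 = 718 - 106821/8 = -101077/8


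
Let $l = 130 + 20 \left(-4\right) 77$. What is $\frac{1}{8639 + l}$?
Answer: $\frac{1}{2609} \approx 0.00038329$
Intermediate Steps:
$l = -6030$ ($l = 130 - 6160 = -6030$)
$\frac{1}{8639 + l} = \frac{1}{8639 - 6030} = \frac{1}{2609}$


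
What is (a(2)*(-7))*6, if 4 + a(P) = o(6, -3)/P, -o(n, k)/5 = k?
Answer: -147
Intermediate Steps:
o(n, k) = -5*k
a(P) = -4 + 15/P (a(P) = -4 + (-5*(-3))/P = -4 + 15/P)
(a(2)*(-7))*6 = ((-4 + 15/2)*(-7))*6 = ((7/2)*(-7))*6 = -49/2*6 = -147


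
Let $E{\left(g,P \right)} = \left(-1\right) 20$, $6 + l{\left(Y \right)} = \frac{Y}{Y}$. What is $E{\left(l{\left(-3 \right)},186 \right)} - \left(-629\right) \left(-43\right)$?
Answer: $-27067$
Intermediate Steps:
$l{\left(Y \right)} = -5$ ($l{\left(Y \right)} = -6 + \frac{Y}{Y} = -6 + 1 = -5$)
$E{\left(g,P \right)} = -20$
$E{\left(l{\left(-3 \right)},186 \right)} - \left(-629\right) \left(-43\right) = -20 - \left(-629\right) \left(-43\right) = -20 - 27047 = -27067$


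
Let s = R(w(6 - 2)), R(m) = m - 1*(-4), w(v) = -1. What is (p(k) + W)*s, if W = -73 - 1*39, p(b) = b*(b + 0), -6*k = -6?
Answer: -333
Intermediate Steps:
k = 1 (k = -1/6*(-6) = 1)
p(b) = b**2 (p(b) = b*b = b**2)
R(m) = 4 + m (R(m) = m + 4 = 4 + m)
W = -112 (W = -73 - 39 = -112)
s = 3 (s = 4 - 1 = 3)
(p(k) + W)*s = (1**2 - 112)*3 = (1 - 112)*3 = -111*3 = -333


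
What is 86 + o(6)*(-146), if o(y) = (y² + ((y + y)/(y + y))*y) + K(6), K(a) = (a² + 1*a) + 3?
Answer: -12616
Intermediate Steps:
K(a) = 3 + a + a² (K(a) = (a² + a) + 3 = (a + a²) + 3 = 3 + a + a²)
o(y) = 45 + y + y² (o(y) = (y² + ((y + y)/(y + y))*y) + (3 + 6 + 6²) = (y² + ((2*y)/((2*y)))*y) + (3 + 6 + 36) = (y² + ((2*y)*(1/(2*y)))*y) + 45 = (y² + 1*y) + 45 = (y² + y) + 45 = (y + y²) + 45 = 45 + y + y²)
86 + o(6)*(-146) = 86 + (45 + 6 + 6²)*(-146) = 86 + (45 + 6 + 36)*(-146) = 86 + 87*(-146) = 86 - 12702 = -12616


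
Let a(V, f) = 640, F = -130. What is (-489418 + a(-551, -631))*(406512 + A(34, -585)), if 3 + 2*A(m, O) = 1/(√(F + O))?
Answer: -198693389169 + 244389*I*√715/715 ≈ -1.9869e+11 + 9139.6*I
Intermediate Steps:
A(m, O) = -3/2 + 1/(2*√(-130 + O)) (A(m, O) = -3/2 + 1/(2*(√(-130 + O))) = -3/2 + 1/(2*√(-130 + O)))
(-489418 + a(-551, -631))*(406512 + A(34, -585)) = (-489418 + 640)*(406512 + (-3/2 + 1/(2*√(-130 - 585)))) = -488778*(406512 + (-3/2 + 1/(2*√(-715)))) = -488778*(406512 + (-3/2 + (-I*√715/715)/2)) = -488778*(406512 + (-3/2 - I*√715/1430)) = -488778*(813021/2 - I*√715/1430) = -198693389169 + 244389*I*√715/715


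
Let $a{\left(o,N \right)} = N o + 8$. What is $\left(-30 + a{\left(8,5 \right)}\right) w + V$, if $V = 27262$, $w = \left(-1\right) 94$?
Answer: $25570$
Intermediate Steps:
$w = -94$
$a{\left(o,N \right)} = 8 + N o$
$\left(-30 + a{\left(8,5 \right)}\right) w + V = \left(-30 + \left(8 + 5 \cdot 8\right)\right) \left(-94\right) + 27262 = \left(-30 + \left(8 + 40\right)\right) \left(-94\right) + 27262 = \left(-30 + 48\right) \left(-94\right) + 27262 = 18 \left(-94\right) + 27262 = -1692 + 27262 = 25570$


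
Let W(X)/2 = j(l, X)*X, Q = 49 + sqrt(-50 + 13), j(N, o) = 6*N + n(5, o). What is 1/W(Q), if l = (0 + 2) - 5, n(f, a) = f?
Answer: I/(26*(sqrt(37) - 49*I)) ≈ -0.00077302 + 9.5961e-5*I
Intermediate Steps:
l = -3 (l = 2 - 5 = -3)
j(N, o) = 5 + 6*N (j(N, o) = 6*N + 5 = 5 + 6*N)
Q = 49 + I*sqrt(37) (Q = 49 + sqrt(-37) = 49 + I*sqrt(37) ≈ 49.0 + 6.0828*I)
W(X) = -26*X (W(X) = 2*((5 + 6*(-3))*X) = 2*((5 - 18)*X) = 2*(-13*X) = -26*X)
1/W(Q) = 1/(-26*(49 + I*sqrt(37))) = 1/(-1274 - 26*I*sqrt(37))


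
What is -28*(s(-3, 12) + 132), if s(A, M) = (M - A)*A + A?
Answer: -2352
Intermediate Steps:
s(A, M) = A + A*(M - A) (s(A, M) = A*(M - A) + A = A + A*(M - A))
-28*(s(-3, 12) + 132) = -28*(-3*(1 + 12 - 1*(-3)) + 132) = -28*(-3*(1 + 12 + 3) + 132) = -28*(-3*16 + 132) = -28*(-48 + 132) = -28*84 = -2352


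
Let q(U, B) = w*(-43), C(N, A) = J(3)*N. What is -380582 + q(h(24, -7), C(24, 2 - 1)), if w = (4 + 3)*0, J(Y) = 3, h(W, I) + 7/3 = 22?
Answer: -380582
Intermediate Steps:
h(W, I) = 59/3 (h(W, I) = -7/3 + 22 = 59/3)
w = 0 (w = 7*0 = 0)
C(N, A) = 3*N
q(U, B) = 0 (q(U, B) = 0*(-43) = 0)
-380582 + q(h(24, -7), C(24, 2 - 1)) = -380582 + 0 = -380582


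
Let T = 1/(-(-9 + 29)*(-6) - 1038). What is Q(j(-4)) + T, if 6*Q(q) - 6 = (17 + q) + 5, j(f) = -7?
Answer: 1606/459 ≈ 3.4989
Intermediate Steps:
Q(q) = 14/3 + q/6 (Q(q) = 1 + ((17 + q) + 5)/6 = 1 + (22 + q)/6 = 1 + (11/3 + q/6) = 14/3 + q/6)
T = -1/918 (T = 1/(-20*(-6) - 1038) = 1/(-1*(-120) - 1038) = 1/(120 - 1038) = 1/(-918) = -1/918 ≈ -0.0010893)
Q(j(-4)) + T = (14/3 + (1/6)*(-7)) - 1/918 = (14/3 - 7/6) - 1/918 = 7/2 - 1/918 = 1606/459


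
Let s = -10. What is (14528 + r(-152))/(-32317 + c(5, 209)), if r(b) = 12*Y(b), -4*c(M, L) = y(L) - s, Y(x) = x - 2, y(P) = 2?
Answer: -317/808 ≈ -0.39233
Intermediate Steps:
Y(x) = -2 + x
c(M, L) = -3 (c(M, L) = -(2 - 1*(-10))/4 = -(2 + 10)/4 = -¼*12 = -3)
r(b) = -24 + 12*b (r(b) = 12*(-2 + b) = -24 + 12*b)
(14528 + r(-152))/(-32317 + c(5, 209)) = (14528 + (-24 + 12*(-152)))/(-32317 - 3) = (14528 + (-24 - 1824))/(-32320) = (14528 - 1848)*(-1/32320) = 12680*(-1/32320) = -317/808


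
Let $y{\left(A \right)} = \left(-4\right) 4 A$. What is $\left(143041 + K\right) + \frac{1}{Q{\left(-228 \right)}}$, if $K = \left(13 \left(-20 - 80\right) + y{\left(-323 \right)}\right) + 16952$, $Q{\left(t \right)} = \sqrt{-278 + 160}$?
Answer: $163861 - \frac{i \sqrt{118}}{118} \approx 1.6386 \cdot 10^{5} - 0.092057 i$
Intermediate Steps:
$y{\left(A \right)} = - 16 A$
$Q{\left(t \right)} = i \sqrt{118}$ ($Q{\left(t \right)} = \sqrt{-118} = i \sqrt{118}$)
$K = 20820$ ($K = \left(13 \left(-20 - 80\right) - -5168\right) + 16952 = \left(13 \left(-100\right) + 5168\right) + 16952 = \left(-1300 + 5168\right) + 16952 = 3868 + 16952 = 20820$)
$\left(143041 + K\right) + \frac{1}{Q{\left(-228 \right)}} = \left(143041 + 20820\right) + \frac{1}{i \sqrt{118}} = 163861 - \frac{i \sqrt{118}}{118}$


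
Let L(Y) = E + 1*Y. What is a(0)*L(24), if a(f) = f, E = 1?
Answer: 0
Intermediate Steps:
L(Y) = 1 + Y (L(Y) = 1 + 1*Y = 1 + Y)
a(0)*L(24) = 0*(1 + 24) = 0*25 = 0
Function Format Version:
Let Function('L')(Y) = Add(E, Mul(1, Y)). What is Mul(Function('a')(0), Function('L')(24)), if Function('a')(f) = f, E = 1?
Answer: 0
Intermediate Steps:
Function('L')(Y) = Add(1, Y) (Function('L')(Y) = Add(1, Mul(1, Y)) = Add(1, Y))
Mul(Function('a')(0), Function('L')(24)) = Mul(0, Add(1, 24)) = Mul(0, 25) = 0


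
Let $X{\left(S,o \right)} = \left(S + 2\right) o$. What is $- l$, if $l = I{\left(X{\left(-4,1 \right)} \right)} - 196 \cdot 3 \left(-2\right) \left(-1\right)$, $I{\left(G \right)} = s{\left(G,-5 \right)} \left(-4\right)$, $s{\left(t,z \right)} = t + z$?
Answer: $1148$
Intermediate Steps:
$X{\left(S,o \right)} = o \left(2 + S\right)$ ($X{\left(S,o \right)} = \left(2 + S\right) o = o \left(2 + S\right)$)
$I{\left(G \right)} = 20 - 4 G$ ($I{\left(G \right)} = \left(G - 5\right) \left(-4\right) = \left(-5 + G\right) \left(-4\right) = 20 - 4 G$)
$l = -1148$ ($l = \left(20 - 4 \cdot 1 \left(2 - 4\right)\right) - 196 \cdot 3 \left(-2\right) \left(-1\right) = \left(20 - 4 \cdot 1 \left(-2\right)\right) - 196 \left(\left(-6\right) \left(-1\right)\right) = \left(20 - -8\right) - 1176 = \left(20 + 8\right) - 1176 = 28 - 1176 = -1148$)
$- l = \left(-1\right) \left(-1148\right) = 1148$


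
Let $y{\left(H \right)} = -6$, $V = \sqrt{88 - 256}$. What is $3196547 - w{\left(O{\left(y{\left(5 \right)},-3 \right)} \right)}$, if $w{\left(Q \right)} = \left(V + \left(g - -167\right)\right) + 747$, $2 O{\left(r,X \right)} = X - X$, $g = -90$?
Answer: $3195723 - 2 i \sqrt{42} \approx 3.1957 \cdot 10^{6} - 12.961 i$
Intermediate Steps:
$V = 2 i \sqrt{42}$ ($V = \sqrt{-168} = 2 i \sqrt{42} \approx 12.961 i$)
$O{\left(r,X \right)} = 0$ ($O{\left(r,X \right)} = \frac{X - X}{2} = \frac{1}{2} \cdot 0 = 0$)
$w{\left(Q \right)} = 824 + 2 i \sqrt{42}$ ($w{\left(Q \right)} = \left(2 i \sqrt{42} - -77\right) + 747 = \left(2 i \sqrt{42} + \left(-90 + 167\right)\right) + 747 = \left(2 i \sqrt{42} + 77\right) + 747 = \left(77 + 2 i \sqrt{42}\right) + 747 = 824 + 2 i \sqrt{42}$)
$3196547 - w{\left(O{\left(y{\left(5 \right)},-3 \right)} \right)} = 3196547 - \left(824 + 2 i \sqrt{42}\right) = 3195723 - 2 i \sqrt{42}$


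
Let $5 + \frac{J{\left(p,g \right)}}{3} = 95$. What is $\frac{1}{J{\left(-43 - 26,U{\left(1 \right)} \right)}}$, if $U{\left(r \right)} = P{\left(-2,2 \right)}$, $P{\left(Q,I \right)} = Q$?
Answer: $\frac{1}{270} \approx 0.0037037$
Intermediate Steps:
$U{\left(r \right)} = -2$
$J{\left(p,g \right)} = 270$ ($J{\left(p,g \right)} = -15 + 3 \cdot 95 = -15 + 285 = 270$)
$\frac{1}{J{\left(-43 - 26,U{\left(1 \right)} \right)}} = \frac{1}{270}$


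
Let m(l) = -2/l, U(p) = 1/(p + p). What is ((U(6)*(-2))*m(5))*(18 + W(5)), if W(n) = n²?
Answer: 43/15 ≈ 2.8667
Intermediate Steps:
U(p) = 1/(2*p)
((U(6)*(-2))*m(5))*(18 + W(5)) = ((((½)/6)*(-2))*(-2/5))*(18 + 5²) = ((((½)*(⅙))*(-2))*(-2*⅕))*(18 + 25) = (((1/12)*(-2))*(-⅖))*43 = -⅙*(-⅖)*43 = (1/15)*43 = 43/15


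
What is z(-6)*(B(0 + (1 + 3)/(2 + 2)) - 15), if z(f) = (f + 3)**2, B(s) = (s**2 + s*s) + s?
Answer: -108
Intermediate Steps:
B(s) = s + 2*s**2 (B(s) = (s**2 + s**2) + s = 2*s**2 + s = s + 2*s**2)
z(f) = (3 + f)**2
z(-6)*(B(0 + (1 + 3)/(2 + 2)) - 15) = (3 - 6)**2*((0 + (1 + 3)/(2 + 2))*(1 + 2*(0 + (1 + 3)/(2 + 2))) - 15) = (-3)**2*((0 + 4/4)*(1 + 2*(0 + 4/4)) - 15) = 9*((0 + 4*(1/4))*(1 + 2*(0 + 4*(1/4))) - 15) = 9*((0 + 1)*(1 + 2*(0 + 1)) - 15) = 9*(1*(1 + 2*1) - 15) = 9*(1*(1 + 2) - 15) = 9*(1*3 - 15) = 9*(3 - 15) = 9*(-12) = -108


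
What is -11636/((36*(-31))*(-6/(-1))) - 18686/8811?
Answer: -627685/1638846 ≈ -0.38300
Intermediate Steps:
-11636/((36*(-31))*(-6/(-1))) - 18686/8811 = -11636/((-(-6696)*(-1))) - 18686*1/8811 = -11636/((-1116*6)) - 18686/8811 = -11636/(-6696) - 18686/8811 = -11636*(-1/6696) - 18686/8811 = 2909/1674 - 18686/8811 = -627685/1638846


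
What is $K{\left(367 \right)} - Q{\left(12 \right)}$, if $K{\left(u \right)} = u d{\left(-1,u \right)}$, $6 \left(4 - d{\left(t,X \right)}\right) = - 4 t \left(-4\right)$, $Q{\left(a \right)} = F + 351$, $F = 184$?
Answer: $\frac{5735}{3} \approx 1911.7$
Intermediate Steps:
$Q{\left(a \right)} = 535$ ($Q{\left(a \right)} = 184 + 351 = 535$)
$d{\left(t,X \right)} = 4 - \frac{8 t}{3}$ ($d{\left(t,X \right)} = 4 - \frac{- 4 t \left(-4\right)}{6} = 4 - \frac{16 t}{6} = 4 - \frac{8 t}{3}$)
$K{\left(u \right)} = \frac{20 u}{3}$ ($K{\left(u \right)} = u \left(4 - - \frac{8}{3}\right) = u \left(4 + \frac{8}{3}\right) = u \frac{20}{3} = \frac{20 u}{3}$)
$K{\left(367 \right)} - Q{\left(12 \right)} = \frac{20}{3} \cdot 367 - 535 = \frac{7340}{3} - 535 = \frac{5735}{3}$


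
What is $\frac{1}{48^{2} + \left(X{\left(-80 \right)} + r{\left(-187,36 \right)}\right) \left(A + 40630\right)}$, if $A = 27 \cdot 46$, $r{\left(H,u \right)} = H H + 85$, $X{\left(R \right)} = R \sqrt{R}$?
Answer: $\frac{45868231}{67352679912363552} + \frac{13085 i \sqrt{5}}{2104771247261361} \approx 6.8102 \cdot 10^{-10} + 1.3901 \cdot 10^{-11} i$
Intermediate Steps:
$X{\left(R \right)} = R^{\frac{3}{2}}$
$r{\left(H,u \right)} = 85 + H^{2}$ ($r{\left(H,u \right)} = H^{2} + 85 = 85 + H^{2}$)
$A = 1242$
$\frac{1}{48^{2} + \left(X{\left(-80 \right)} + r{\left(-187,36 \right)}\right) \left(A + 40630\right)} = \frac{1}{48^{2} + \left(\left(-80\right)^{\frac{3}{2}} + \left(85 + \left(-187\right)^{2}\right)\right) \left(1242 + 40630\right)} = \frac{1}{2304 + \left(- 320 i \sqrt{5} + \left(85 + 34969\right)\right) 41872} = \frac{1}{2304 + \left(- 320 i \sqrt{5} + 35054\right) 41872} = \frac{1}{2304 + \left(35054 - 320 i \sqrt{5}\right) 41872} = \frac{1}{2304 + \left(1467781088 - 13399040 i \sqrt{5}\right)} = \frac{1}{1467783392 - 13399040 i \sqrt{5}}$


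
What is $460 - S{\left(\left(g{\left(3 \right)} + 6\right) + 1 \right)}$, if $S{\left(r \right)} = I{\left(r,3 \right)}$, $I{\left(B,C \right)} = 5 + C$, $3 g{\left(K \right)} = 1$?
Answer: $452$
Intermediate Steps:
$g{\left(K \right)} = \frac{1}{3}$ ($g{\left(K \right)} = \frac{1}{3} \cdot 1 = \frac{1}{3}$)
$S{\left(r \right)} = 8$ ($S{\left(r \right)} = 5 + 3 = 8$)
$460 - S{\left(\left(g{\left(3 \right)} + 6\right) + 1 \right)} = 460 - 8 = 452$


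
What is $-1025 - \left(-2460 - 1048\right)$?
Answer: $2483$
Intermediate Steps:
$-1025 - \left(-2460 - 1048\right) = -1025 - -3508 = -1025 + 3508 = 2483$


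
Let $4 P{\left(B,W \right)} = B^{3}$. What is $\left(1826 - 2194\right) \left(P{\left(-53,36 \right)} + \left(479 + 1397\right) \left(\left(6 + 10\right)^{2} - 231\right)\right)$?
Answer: $-3562516$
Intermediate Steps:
$P{\left(B,W \right)} = \frac{B^{3}}{4}$
$\left(1826 - 2194\right) \left(P{\left(-53,36 \right)} + \left(479 + 1397\right) \left(\left(6 + 10\right)^{2} - 231\right)\right) = \left(1826 - 2194\right) \left(\frac{\left(-53\right)^{3}}{4} + \left(479 + 1397\right) \left(\left(6 + 10\right)^{2} - 231\right)\right) = - 368 \left(\frac{1}{4} \left(-148877\right) + 1876 \left(16^{2} - 231\right)\right) = - 368 \left(- \frac{148877}{4} + 1876 \left(256 - 231\right)\right) = - 368 \left(- \frac{148877}{4} + 1876 \cdot 25\right) = - 368 \left(- \frac{148877}{4} + 46900\right) = \left(-368\right) \frac{38723}{4} = -3562516$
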